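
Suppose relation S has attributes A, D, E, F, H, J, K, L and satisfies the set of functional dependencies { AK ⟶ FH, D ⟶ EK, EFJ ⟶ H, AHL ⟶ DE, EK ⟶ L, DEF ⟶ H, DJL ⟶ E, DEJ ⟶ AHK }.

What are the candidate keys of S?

{D, J}, {A, E, J, K}, {A, H, J, L}, {A, J, K, L}, {A, E, F, J, L}

Attribute J never appears on the right-hand side of any dependency, so J must belong to every candidate key.
{J}⁺ = {J}, which is not all of the schema, so we must add further attributes.
{D, J}⁺: D→EK adds E, K; EK→L adds L; DEJ→AHK adds A, H; AK→FH adds F → {A, D, E, F, H, J, K, L}. Minimal: {J}⁺ = {J}; {D}⁺ = {D, E, K, L} — none reach the full schema.
{A, E, J, K}⁺: AK→FH adds F, H; EK→L adds L; AHL→DE adds D → {A, D, E, F, H, J, K, L}. Minimal: {E, J, K}⁺ = {E, J, K, L}; {A, J, K}⁺ = {A, F, H, J, K}; {A, E, K}⁺ = {A, D, E, F, H, K, L}; … — none reach the full schema.
{A, H, J, L}⁺: AHL→DE adds D, E; DEJ→AHK adds K; AK→FH adds F → {A, D, E, F, H, J, K, L}. Minimal: {H, J, L}⁺ = {H, J, L}; {A, J, L}⁺ = {A, J, L}; {A, H, L}⁺ = {A, D, E, F, H, K, L}; … — none reach the full schema.
{A, J, K, L}⁺: AK→FH adds F, H; AHL→DE adds D, E → {A, D, E, F, H, J, K, L}. Minimal: {J, K, L}⁺ = {J, K, L}; {A, K, L}⁺ = {A, D, E, F, H, K, L}; {A, J, L}⁺ = {A, J, L}; … — none reach the full schema.
{A, E, F, J, L}⁺: EFJ→H adds H; AHL→DE adds D; DEJ→AHK adds K → {A, D, E, F, H, J, K, L}. Minimal: {E, F, J, L}⁺ = {E, F, H, J, L}; {A, F, J, L}⁺ = {A, F, J, L}; {A, E, J, L}⁺ = {A, E, J, L}; … — none reach the full schema.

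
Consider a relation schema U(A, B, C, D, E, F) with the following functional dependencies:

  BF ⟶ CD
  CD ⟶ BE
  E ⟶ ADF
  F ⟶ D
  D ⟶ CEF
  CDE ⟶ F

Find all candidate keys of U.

(D), (E), (F)

{D}⁺: D→CEF adds C, E, F; CD→BE adds B; E→ADF adds A → {A, B, C, D, E, F}.
{E}⁺: E→ADF adds A, D, F; D→CEF adds C; CD→BE adds B → {A, B, C, D, E, F}.
{F}⁺: F→D adds D; D→CEF adds C, E; CD→BE adds B; E→ADF adds A → {A, B, C, D, E, F}.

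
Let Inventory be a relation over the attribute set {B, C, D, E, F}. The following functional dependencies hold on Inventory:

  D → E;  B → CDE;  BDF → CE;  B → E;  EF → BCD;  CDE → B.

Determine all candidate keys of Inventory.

Attribute F never appears on the right-hand side of any dependency, so F must belong to every candidate key.
{F}⁺ = {F}, which is not all of the schema, so we must add further attributes.
{B, F}⁺: B→CDE adds C, D, E → {B, C, D, E, F}. Minimal: {F}⁺ = {F}; {B}⁺ = {B, C, D, E} — none reach the full schema.
{D, F}⁺: D→E adds E; EF→BCD adds B, C → {B, C, D, E, F}. Minimal: {F}⁺ = {F}; {D}⁺ = {D, E} — none reach the full schema.
{E, F}⁺: EF→BCD adds B, C, D → {B, C, D, E, F}. Minimal: {F}⁺ = {F}; {E}⁺ = {E} — none reach the full schema.

BF; DF; EF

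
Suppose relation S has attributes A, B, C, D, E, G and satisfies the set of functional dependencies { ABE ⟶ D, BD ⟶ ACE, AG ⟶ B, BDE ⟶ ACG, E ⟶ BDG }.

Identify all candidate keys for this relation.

{E}⁺: E→BDG adds B, D, G; BD→ACE adds A, C → {A, B, C, D, E, G}.
{B, D}⁺: BD→ACE adds A, C, E; BDE→ACG adds G → {A, B, C, D, E, G}. Minimal: {D}⁺ = {D}; {B}⁺ = {B} — none reach the full schema.
{A, D, G}⁺: AG→B adds B; BD→ACE adds C, E → {A, B, C, D, E, G}. Minimal: {D, G}⁺ = {D, G}; {A, G}⁺ = {A, B, G}; {A, D}⁺ = {A, D} — none reach the full schema.
Any other superkey contains one of these as a subset, so there are no further candidate keys.

E; BD; ADG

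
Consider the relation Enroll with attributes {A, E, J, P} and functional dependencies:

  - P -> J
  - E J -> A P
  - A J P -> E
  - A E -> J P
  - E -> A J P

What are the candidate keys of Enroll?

{E}⁺: E→AJP adds A, J, P → {A, E, J, P}.
{A, P}⁺: P→J adds J; AJP→E adds E → {A, E, J, P}.

{E}, {A, P}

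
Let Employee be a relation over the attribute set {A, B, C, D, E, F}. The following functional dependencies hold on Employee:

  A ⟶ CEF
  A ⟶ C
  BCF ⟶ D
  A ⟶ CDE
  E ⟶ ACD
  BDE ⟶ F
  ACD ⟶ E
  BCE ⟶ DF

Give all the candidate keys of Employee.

Attribute B never appears on the right-hand side of any dependency, so B must belong to every candidate key.
{B}⁺ = {B}, which is not all of the schema, so we must add further attributes.
{A, B}⁺: A→CEF adds C, E, F; BCF→D adds D → {A, B, C, D, E, F}.
{B, E}⁺: E→ACD adds A, C, D; BDE→F adds F → {A, B, C, D, E, F}.

AB; BE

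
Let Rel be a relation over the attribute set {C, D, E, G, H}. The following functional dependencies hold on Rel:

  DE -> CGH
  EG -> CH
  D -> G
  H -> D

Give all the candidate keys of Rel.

{D, E}; {E, G}; {E, H}

Attribute E never appears on the right-hand side of any dependency, so E must belong to every candidate key.
{E}⁺ = {E}, which is not all of the schema, so we must add further attributes.
{D, E}⁺: DE→CGH adds C, G, H → {C, D, E, G, H}. Minimal: {E}⁺ = {E}; {D}⁺ = {D, G} — none reach the full schema.
{E, G}⁺: EG→CH adds C, H; H→D adds D → {C, D, E, G, H}. Minimal: {G}⁺ = {G}; {E}⁺ = {E} — none reach the full schema.
{E, H}⁺: H→D adds D; DE→CGH adds C, G → {C, D, E, G, H}. Minimal: {H}⁺ = {D, G, H}; {E}⁺ = {E} — none reach the full schema.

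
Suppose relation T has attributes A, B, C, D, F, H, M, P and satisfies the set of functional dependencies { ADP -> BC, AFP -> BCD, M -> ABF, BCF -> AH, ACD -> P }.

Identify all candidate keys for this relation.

Attribute M never appears on the right-hand side of any dependency, so M must belong to every candidate key.
{M}⁺ = {A, B, F, M}, which is not all of the schema, so we must add further attributes.
{M, P}⁺: M→ABF adds A, B, F; AFP→BCD adds C, D; BCF→AH adds H → {A, B, C, D, F, H, M, P}.
{C, D, M}⁺: M→ABF adds A, B, F; BCF→AH adds H; ACD→P adds P → {A, B, C, D, F, H, M, P}.
Any other superkey contains one of these as a subset, so there are no further candidate keys.

(M, P); (C, D, M)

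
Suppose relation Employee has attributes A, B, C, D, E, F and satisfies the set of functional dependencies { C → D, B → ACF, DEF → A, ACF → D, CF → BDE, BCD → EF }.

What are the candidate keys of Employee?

B, CF

{B}⁺: B→ACF adds A, C, F; ACF→D adds D; CF→BDE adds E → {A, B, C, D, E, F}.
{C, F}⁺: C→D adds D; CF→BDE adds B, E; B→ACF adds A → {A, B, C, D, E, F}.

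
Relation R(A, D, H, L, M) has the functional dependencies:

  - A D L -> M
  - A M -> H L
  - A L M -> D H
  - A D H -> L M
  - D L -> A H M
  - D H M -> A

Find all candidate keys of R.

{A, M}⁺: AM→HL adds H, L; ALM→DH adds D → {A, D, H, L, M}.
{D, L}⁺: DL→AHM adds A, H, M → {A, D, H, L, M}.
{A, D, H}⁺: ADH→LM adds L, M → {A, D, H, L, M}.
{D, H, M}⁺: DHM→A adds A; AM→HL adds L → {A, D, H, L, M}.
Any other superkey contains one of these as a subset, so there are no further candidate keys.

{A, M}, {D, L}, {A, D, H}, {D, H, M}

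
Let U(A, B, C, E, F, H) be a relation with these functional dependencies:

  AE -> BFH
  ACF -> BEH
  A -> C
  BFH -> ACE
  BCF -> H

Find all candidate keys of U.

{A, E}, {A, F}, {B, C, F}, {B, F, H}

{A, E}⁺: AE→BFH adds B, F, H; A→C adds C → {A, B, C, E, F, H}. Minimal: {E}⁺ = {E}; {A}⁺ = {A, C} — none reach the full schema.
{A, F}⁺: A→C adds C; ACF→BEH adds B, E, H → {A, B, C, E, F, H}. Minimal: {F}⁺ = {F}; {A}⁺ = {A, C} — none reach the full schema.
{B, C, F}⁺: BCF→H adds H; BFH→ACE adds A, E → {A, B, C, E, F, H}. Minimal: {C, F}⁺ = {C, F}; {B, F}⁺ = {B, F}; {B, C}⁺ = {B, C} — none reach the full schema.
{B, F, H}⁺: BFH→ACE adds A, C, E → {A, B, C, E, F, H}. Minimal: {F, H}⁺ = {F, H}; {B, H}⁺ = {B, H}; {B, F}⁺ = {B, F} — none reach the full schema.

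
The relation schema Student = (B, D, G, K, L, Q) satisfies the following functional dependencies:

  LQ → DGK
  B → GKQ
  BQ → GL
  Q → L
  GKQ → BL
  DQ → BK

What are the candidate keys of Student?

{B}; {Q}

{B}⁺: B→GKQ adds G, K, Q; BQ→GL adds L; LQ→DGK adds D → {B, D, G, K, L, Q}.
{Q}⁺: Q→L adds L; LQ→DGK adds D, G, K; GKQ→BL adds B → {B, D, G, K, L, Q}.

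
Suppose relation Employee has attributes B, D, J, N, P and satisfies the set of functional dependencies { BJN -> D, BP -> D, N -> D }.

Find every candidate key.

Attributes B, J, N, P never appear on any right-hand side, so every candidate key must contain {B, J, N, P}.
{B, J, N, P}⁺ = {B, D, J, N, P}, which is all of the schema, so {B, J, N, P} is the only candidate key.

{B, J, N, P}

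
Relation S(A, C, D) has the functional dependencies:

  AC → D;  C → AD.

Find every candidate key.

{C}

Attribute C never appears on the right-hand side of any dependency, so C must belong to every candidate key.
{C}⁺ = {A, C, D}, which is all of the schema, so {C} is the only candidate key.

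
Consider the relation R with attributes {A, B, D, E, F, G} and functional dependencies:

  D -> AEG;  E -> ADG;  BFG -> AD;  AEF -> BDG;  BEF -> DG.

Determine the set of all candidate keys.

{D, F}, {E, F}, {B, F, G}

{D, F}⁺: D→AEG adds A, E, G; AEF→BDG adds B → {A, B, D, E, F, G}. Minimal: {F}⁺ = {F}; {D}⁺ = {A, D, E, G} — none reach the full schema.
{E, F}⁺: E→ADG adds A, D, G; AEF→BDG adds B → {A, B, D, E, F, G}. Minimal: {F}⁺ = {F}; {E}⁺ = {A, D, E, G} — none reach the full schema.
{B, F, G}⁺: BFG→AD adds A, D; D→AEG adds E → {A, B, D, E, F, G}. Minimal: {F, G}⁺ = {F, G}; {B, G}⁺ = {B, G}; {B, F}⁺ = {B, F} — none reach the full schema.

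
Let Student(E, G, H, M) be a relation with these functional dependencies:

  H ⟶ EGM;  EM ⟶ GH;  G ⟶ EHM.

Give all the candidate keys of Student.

{G}⁺: G→EHM adds E, H, M → {E, G, H, M}.
{H}⁺: H→EGM adds E, G, M → {E, G, H, M}.
{E, M}⁺: EM→GH adds G, H → {E, G, H, M}. Minimal: {M}⁺ = {M}; {E}⁺ = {E} — none reach the full schema.

G, H, EM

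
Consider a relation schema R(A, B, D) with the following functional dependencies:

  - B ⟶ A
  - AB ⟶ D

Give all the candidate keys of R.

B

Attribute B never appears on the right-hand side of any dependency, so B must belong to every candidate key.
{B}⁺ = {A, B, D}, which is all of the schema, so {B} is the only candidate key.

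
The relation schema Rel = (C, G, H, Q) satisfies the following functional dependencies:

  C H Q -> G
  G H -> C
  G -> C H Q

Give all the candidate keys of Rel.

{G}⁺: G→CHQ adds C, H, Q → {C, G, H, Q}.
{C, H, Q}⁺: CHQ→G adds G → {C, G, H, Q}.

{G}, {C, H, Q}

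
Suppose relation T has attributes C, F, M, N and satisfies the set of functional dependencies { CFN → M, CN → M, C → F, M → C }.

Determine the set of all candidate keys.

{C, N}, {M, N}

Attribute N never appears on the right-hand side of any dependency, so N must belong to every candidate key.
{N}⁺ = {N}, which is not all of the schema, so we must add further attributes.
{C, N}⁺: CN→M adds M; C→F adds F → {C, F, M, N}. Minimal: {N}⁺ = {N}; {C}⁺ = {C, F} — none reach the full schema.
{M, N}⁺: M→C adds C; C→F adds F → {C, F, M, N}. Minimal: {N}⁺ = {N}; {M}⁺ = {C, F, M} — none reach the full schema.
Any other superkey contains one of these as a subset, so there are no further candidate keys.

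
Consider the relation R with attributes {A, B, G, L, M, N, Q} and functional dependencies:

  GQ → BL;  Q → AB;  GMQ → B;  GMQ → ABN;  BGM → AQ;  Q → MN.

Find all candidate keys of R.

GQ, BGM

Attribute G never appears on the right-hand side of any dependency, so G must belong to every candidate key.
{G}⁺ = {G}, which is not all of the schema, so we must add further attributes.
{G, Q}⁺: GQ→BL adds B, L; Q→AB adds A; Q→MN adds M, N → {A, B, G, L, M, N, Q}. Minimal: {Q}⁺ = {A, B, M, N, Q}; {G}⁺ = {G} — none reach the full schema.
{B, G, M}⁺: BGM→AQ adds A, Q; Q→MN adds N; GQ→BL adds L → {A, B, G, L, M, N, Q}. Minimal: {G, M}⁺ = {G, M}; {B, M}⁺ = {B, M}; {B, G}⁺ = {B, G} — none reach the full schema.
Any other superkey contains one of these as a subset, so there are no further candidate keys.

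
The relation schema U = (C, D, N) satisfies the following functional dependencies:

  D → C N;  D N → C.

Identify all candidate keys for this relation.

{D}

Attribute D never appears on the right-hand side of any dependency, so D must belong to every candidate key.
{D}⁺ = {C, D, N}, which is all of the schema, so {D} is the only candidate key.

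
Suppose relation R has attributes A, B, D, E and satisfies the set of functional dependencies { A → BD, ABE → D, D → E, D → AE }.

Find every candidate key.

{A}⁺: A→BD adds B, D; D→E adds E → {A, B, D, E}.
{D}⁺: D→E adds E; D→AE adds A; A→BD adds B → {A, B, D, E}.

{A}, {D}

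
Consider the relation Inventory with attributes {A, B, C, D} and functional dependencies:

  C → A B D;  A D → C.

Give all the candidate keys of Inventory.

{C}⁺: C→ABD adds A, B, D → {A, B, C, D}.
{A, D}⁺: AD→C adds C; C→ABD adds B → {A, B, C, D}. Minimal: {D}⁺ = {D}; {A}⁺ = {A} — none reach the full schema.

C, AD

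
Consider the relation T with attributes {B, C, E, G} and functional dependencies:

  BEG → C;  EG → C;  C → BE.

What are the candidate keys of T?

CG, EG

Attribute G never appears on the right-hand side of any dependency, so G must belong to every candidate key.
{G}⁺ = {G}, which is not all of the schema, so we must add further attributes.
{C, G}⁺: C→BE adds B, E → {B, C, E, G}. Minimal: {G}⁺ = {G}; {C}⁺ = {B, C, E} — none reach the full schema.
{E, G}⁺: EG→C adds C; C→BE adds B → {B, C, E, G}. Minimal: {G}⁺ = {G}; {E}⁺ = {E} — none reach the full schema.
Any other superkey contains one of these as a subset, so there are no further candidate keys.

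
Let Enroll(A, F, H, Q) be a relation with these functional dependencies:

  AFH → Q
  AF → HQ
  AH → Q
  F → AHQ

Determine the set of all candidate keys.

Attribute F never appears on the right-hand side of any dependency, so F must belong to every candidate key.
{F}⁺ = {A, F, H, Q}, which is all of the schema, so {F} is the only candidate key.

F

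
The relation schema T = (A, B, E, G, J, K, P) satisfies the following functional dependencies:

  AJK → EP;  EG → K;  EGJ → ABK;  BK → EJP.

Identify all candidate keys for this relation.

Attribute G never appears on the right-hand side of any dependency, so G must belong to every candidate key.
{G}⁺ = {G}, which is not all of the schema, so we must add further attributes.
{B, E, G}⁺: EG→K adds K; BK→EJP adds J, P; EGJ→ABK adds A → {A, B, E, G, J, K, P}. Minimal: {E, G}⁺ = {E, G, K}; {B, G}⁺ = {B, G}; {B, E}⁺ = {B, E} — none reach the full schema.
{B, G, K}⁺: BK→EJP adds E, J, P; EGJ→ABK adds A → {A, B, E, G, J, K, P}. Minimal: {G, K}⁺ = {G, K}; {B, K}⁺ = {B, E, J, K, P}; {B, G}⁺ = {B, G} — none reach the full schema.
{E, G, J}⁺: EG→K adds K; EGJ→ABK adds A, B; BK→EJP adds P → {A, B, E, G, J, K, P}. Minimal: {G, J}⁺ = {G, J}; {E, J}⁺ = {E, J}; {E, G}⁺ = {E, G, K} — none reach the full schema.
{A, G, J, K}⁺: AJK→EP adds E, P; EGJ→ABK adds B → {A, B, E, G, J, K, P}. Minimal: {G, J, K}⁺ = {G, J, K}; {A, J, K}⁺ = {A, E, J, K, P}; {A, G, K}⁺ = {A, G, K}; … — none reach the full schema.
Any other superkey contains one of these as a subset, so there are no further candidate keys.

BEG; BGK; EGJ; AGJK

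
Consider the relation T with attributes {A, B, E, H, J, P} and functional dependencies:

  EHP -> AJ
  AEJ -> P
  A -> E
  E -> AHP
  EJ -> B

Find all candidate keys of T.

A; E

{A}⁺: A→E adds E; E→AHP adds H, P; EHP→AJ adds J; EJ→B adds B → {A, B, E, H, J, P}.
{E}⁺: E→AHP adds A, H, P; EHP→AJ adds J; EJ→B adds B → {A, B, E, H, J, P}.
Any other superkey contains one of these as a subset, so there are no further candidate keys.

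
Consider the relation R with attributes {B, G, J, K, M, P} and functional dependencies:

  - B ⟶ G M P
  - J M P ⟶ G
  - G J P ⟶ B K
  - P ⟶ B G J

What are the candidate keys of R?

{B}, {P}

{B}⁺: B→GMP adds G, M, P; P→BGJ adds J; GJP→BK adds K → {B, G, J, K, M, P}.
{P}⁺: P→BGJ adds B, G, J; B→GMP adds M; GJP→BK adds K → {B, G, J, K, M, P}.
Any other superkey contains one of these as a subset, so there are no further candidate keys.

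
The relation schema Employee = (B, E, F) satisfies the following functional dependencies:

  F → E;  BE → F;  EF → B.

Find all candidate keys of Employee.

{F}⁺: F→E adds E; EF→B adds B → {B, E, F}.
{B, E}⁺: BE→F adds F → {B, E, F}. Minimal: {E}⁺ = {E}; {B}⁺ = {B} — none reach the full schema.
Any other superkey contains one of these as a subset, so there are no further candidate keys.

{F}, {B, E}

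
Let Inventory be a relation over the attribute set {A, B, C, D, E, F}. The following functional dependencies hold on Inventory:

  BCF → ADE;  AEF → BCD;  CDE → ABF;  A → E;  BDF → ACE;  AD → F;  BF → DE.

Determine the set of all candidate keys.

{A, D}⁺: A→E adds E; AD→F adds F; AEF→BCD adds B, C → {A, B, C, D, E, F}.
{A, F}⁺: A→E adds E; AEF→BCD adds B, C, D → {A, B, C, D, E, F}.
{B, F}⁺: BF→DE adds D, E; BDF→ACE adds A, C → {A, B, C, D, E, F}.
{C, D, E}⁺: CDE→ABF adds A, B, F → {A, B, C, D, E, F}.
Any other superkey contains one of these as a subset, so there are no further candidate keys.

{A, D}; {A, F}; {B, F}; {C, D, E}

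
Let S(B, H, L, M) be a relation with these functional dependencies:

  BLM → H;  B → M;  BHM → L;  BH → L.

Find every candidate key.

(B, H); (B, L)

Attribute B never appears on the right-hand side of any dependency, so B must belong to every candidate key.
{B}⁺ = {B, M}, which is not all of the schema, so we must add further attributes.
{B, H}⁺: B→M adds M; BHM→L adds L → {B, H, L, M}. Minimal: {H}⁺ = {H}; {B}⁺ = {B, M} — none reach the full schema.
{B, L}⁺: B→M adds M; BLM→H adds H → {B, H, L, M}. Minimal: {L}⁺ = {L}; {B}⁺ = {B, M} — none reach the full schema.
Any other superkey contains one of these as a subset, so there are no further candidate keys.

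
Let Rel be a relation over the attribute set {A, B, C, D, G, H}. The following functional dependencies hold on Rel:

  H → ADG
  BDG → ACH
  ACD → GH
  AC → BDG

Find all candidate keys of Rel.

{A, C}⁺: AC→BDG adds B, D, G; BDG→ACH adds H → {A, B, C, D, G, H}. Minimal: {C}⁺ = {C}; {A}⁺ = {A} — none reach the full schema.
{B, H}⁺: H→ADG adds A, D, G; BDG→ACH adds C → {A, B, C, D, G, H}. Minimal: {H}⁺ = {A, D, G, H}; {B}⁺ = {B} — none reach the full schema.
{C, H}⁺: H→ADG adds A, D, G; AC→BDG adds B → {A, B, C, D, G, H}. Minimal: {H}⁺ = {A, D, G, H}; {C}⁺ = {C} — none reach the full schema.
{B, D, G}⁺: BDG→ACH adds A, C, H → {A, B, C, D, G, H}. Minimal: {D, G}⁺ = {D, G}; {B, G}⁺ = {B, G}; {B, D}⁺ = {B, D} — none reach the full schema.
Any other superkey contains one of these as a subset, so there are no further candidate keys.

{A, C}, {B, H}, {C, H}, {B, D, G}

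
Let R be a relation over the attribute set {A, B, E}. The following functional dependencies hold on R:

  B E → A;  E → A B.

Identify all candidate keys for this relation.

E

{E}⁺: E→AB adds A, B → {A, B, E}.
No other minimal superkey exists.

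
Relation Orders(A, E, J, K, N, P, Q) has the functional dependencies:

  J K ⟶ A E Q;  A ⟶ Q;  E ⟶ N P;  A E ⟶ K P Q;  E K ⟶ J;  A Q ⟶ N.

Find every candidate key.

{A, E}⁺: A→Q adds Q; E→NP adds N, P; AE→KPQ adds K; EK→J adds J → {A, E, J, K, N, P, Q}. Minimal: {E}⁺ = {E, N, P}; {A}⁺ = {A, N, Q} — none reach the full schema.
{E, K}⁺: E→NP adds N, P; EK→J adds J; JK→AEQ adds A, Q → {A, E, J, K, N, P, Q}. Minimal: {K}⁺ = {K}; {E}⁺ = {E, N, P} — none reach the full schema.
{J, K}⁺: JK→AEQ adds A, E, Q; E→NP adds N, P → {A, E, J, K, N, P, Q}. Minimal: {K}⁺ = {K}; {J}⁺ = {J} — none reach the full schema.
Any other superkey contains one of these as a subset, so there are no further candidate keys.

{A, E}, {E, K}, {J, K}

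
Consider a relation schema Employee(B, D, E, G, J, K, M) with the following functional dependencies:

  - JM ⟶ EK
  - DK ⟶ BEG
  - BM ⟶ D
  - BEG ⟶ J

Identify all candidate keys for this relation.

{B, J, M}, {B, K, M}, {D, J, M}, {D, K, M}, {B, E, G, M}

Attribute M never appears on the right-hand side of any dependency, so M must belong to every candidate key.
{M}⁺ = {M}, which is not all of the schema, so we must add further attributes.
{B, J, M}⁺: JM→EK adds E, K; BM→D adds D; DK→BEG adds G → {B, D, E, G, J, K, M}. Minimal: {J, M}⁺ = {E, J, K, M}; {B, M}⁺ = {B, D, M}; {B, J}⁺ = {B, J} — none reach the full schema.
{B, K, M}⁺: BM→D adds D; DK→BEG adds E, G; BEG→J adds J → {B, D, E, G, J, K, M}. Minimal: {K, M}⁺ = {K, M}; {B, M}⁺ = {B, D, M}; {B, K}⁺ = {B, K} — none reach the full schema.
{D, J, M}⁺: JM→EK adds E, K; DK→BEG adds B, G → {B, D, E, G, J, K, M}. Minimal: {J, M}⁺ = {E, J, K, M}; {D, M}⁺ = {D, M}; {D, J}⁺ = {D, J} — none reach the full schema.
{D, K, M}⁺: DK→BEG adds B, E, G; BEG→J adds J → {B, D, E, G, J, K, M}. Minimal: {K, M}⁺ = {K, M}; {D, M}⁺ = {D, M}; {D, K}⁺ = {B, D, E, G, J, K} — none reach the full schema.
{B, E, G, M}⁺: BM→D adds D; BEG→J adds J; JM→EK adds K → {B, D, E, G, J, K, M}. Minimal: {E, G, M}⁺ = {E, G, M}; {B, G, M}⁺ = {B, D, G, M}; {B, E, M}⁺ = {B, D, E, M}; … — none reach the full schema.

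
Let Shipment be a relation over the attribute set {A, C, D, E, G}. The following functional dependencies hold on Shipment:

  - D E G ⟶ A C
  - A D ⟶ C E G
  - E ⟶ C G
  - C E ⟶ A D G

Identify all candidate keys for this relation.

{E}⁺: E→CG adds C, G; CE→ADG adds A, D → {A, C, D, E, G}.
{A, D}⁺: AD→CEG adds C, E, G → {A, C, D, E, G}. Minimal: {D}⁺ = {D}; {A}⁺ = {A} — none reach the full schema.

{E}, {A, D}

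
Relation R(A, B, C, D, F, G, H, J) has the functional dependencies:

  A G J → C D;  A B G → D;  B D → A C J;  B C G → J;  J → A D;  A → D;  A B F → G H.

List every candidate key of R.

Attributes B, F never appear on any right-hand side, so every candidate key must contain {B, F}.
{B, F}⁺ = {B, F}, which is not all of the schema, so we must add further attributes.
{A, B, F}⁺: A→D adds D; ABF→GH adds G, H; BD→ACJ adds C, J → {A, B, C, D, F, G, H, J}.
{B, D, F}⁺: BD→ACJ adds A, C, J; ABF→GH adds G, H → {A, B, C, D, F, G, H, J}.
{B, F, J}⁺: J→AD adds A, D; ABF→GH adds G, H; AGJ→CD adds C → {A, B, C, D, F, G, H, J}.
{B, C, F, G}⁺: BCG→J adds J; J→AD adds A, D; ABF→GH adds H → {A, B, C, D, F, G, H, J}.

{A, B, F}, {B, D, F}, {B, F, J}, {B, C, F, G}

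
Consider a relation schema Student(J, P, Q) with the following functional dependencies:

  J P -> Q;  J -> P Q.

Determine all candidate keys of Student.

J

Attribute J never appears on the right-hand side of any dependency, so J must belong to every candidate key.
{J}⁺ = {J, P, Q}, which is all of the schema, so {J} is the only candidate key.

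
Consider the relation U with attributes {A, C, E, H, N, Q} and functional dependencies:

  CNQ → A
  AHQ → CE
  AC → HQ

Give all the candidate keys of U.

Attribute N never appears on the right-hand side of any dependency, so N must belong to every candidate key.
{N}⁺ = {N}, which is not all of the schema, so we must add further attributes.
{A, C, N}⁺: AC→HQ adds H, Q; AHQ→CE adds E → {A, C, E, H, N, Q}.
{C, N, Q}⁺: CNQ→A adds A; AC→HQ adds H; AHQ→CE adds E → {A, C, E, H, N, Q}.
{A, H, N, Q}⁺: AHQ→CE adds C, E → {A, C, E, H, N, Q}.
Any other superkey contains one of these as a subset, so there are no further candidate keys.

{A, C, N}, {C, N, Q}, {A, H, N, Q}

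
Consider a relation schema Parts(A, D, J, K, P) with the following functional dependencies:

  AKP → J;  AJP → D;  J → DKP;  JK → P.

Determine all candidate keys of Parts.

{A, J}⁺: J→DKP adds D, K, P → {A, D, J, K, P}. Minimal: {J}⁺ = {D, J, K, P}; {A}⁺ = {A} — none reach the full schema.
{A, K, P}⁺: AKP→J adds J; AJP→D adds D → {A, D, J, K, P}. Minimal: {K, P}⁺ = {K, P}; {A, P}⁺ = {A, P}; {A, K}⁺ = {A, K} — none reach the full schema.
Any other superkey contains one of these as a subset, so there are no further candidate keys.

AJ, AKP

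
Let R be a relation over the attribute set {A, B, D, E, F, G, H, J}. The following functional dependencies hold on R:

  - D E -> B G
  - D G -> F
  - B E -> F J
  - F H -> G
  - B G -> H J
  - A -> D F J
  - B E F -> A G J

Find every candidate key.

Attribute E never appears on the right-hand side of any dependency, so E must belong to every candidate key.
{E}⁺ = {E}, which is not all of the schema, so we must add further attributes.
{A, E}⁺: A→DFJ adds D, F, J; DE→BG adds B, G; BG→HJ adds H → {A, B, D, E, F, G, H, J}. Minimal: {E}⁺ = {E}; {A}⁺ = {A, D, F, J} — none reach the full schema.
{B, E}⁺: BE→FJ adds F, J; BEF→AGJ adds A, G; BG→HJ adds H; A→DFJ adds D → {A, B, D, E, F, G, H, J}. Minimal: {E}⁺ = {E}; {B}⁺ = {B} — none reach the full schema.
{D, E}⁺: DE→BG adds B, G; DG→F adds F; BE→FJ adds J; BG→HJ adds H; BEF→AGJ adds A → {A, B, D, E, F, G, H, J}. Minimal: {E}⁺ = {E}; {D}⁺ = {D} — none reach the full schema.
Any other superkey contains one of these as a subset, so there are no further candidate keys.

{A, E}, {B, E}, {D, E}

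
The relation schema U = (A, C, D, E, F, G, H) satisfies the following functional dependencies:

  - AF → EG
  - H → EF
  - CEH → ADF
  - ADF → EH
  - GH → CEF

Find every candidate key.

{A, H}⁺: H→EF adds E, F; AF→EG adds G; GH→CEF adds C; CEH→ADF adds D → {A, C, D, E, F, G, H}.
{C, H}⁺: H→EF adds E, F; CEH→ADF adds A, D; AF→EG adds G → {A, C, D, E, F, G, H}.
{G, H}⁺: H→EF adds E, F; GH→CEF adds C; CEH→ADF adds A, D → {A, C, D, E, F, G, H}.
{A, D, F}⁺: AF→EG adds E, G; ADF→EH adds H; GH→CEF adds C → {A, C, D, E, F, G, H}.

{A, H}, {C, H}, {G, H}, {A, D, F}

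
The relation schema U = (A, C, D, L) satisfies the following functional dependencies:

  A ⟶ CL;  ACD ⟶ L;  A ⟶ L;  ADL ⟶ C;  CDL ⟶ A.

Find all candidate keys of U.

(A, D), (C, D, L)

Attribute D never appears on the right-hand side of any dependency, so D must belong to every candidate key.
{D}⁺ = {D}, which is not all of the schema, so we must add further attributes.
{A, D}⁺: A→CL adds C, L → {A, C, D, L}.
{C, D, L}⁺: CDL→A adds A → {A, C, D, L}.
Any other superkey contains one of these as a subset, so there are no further candidate keys.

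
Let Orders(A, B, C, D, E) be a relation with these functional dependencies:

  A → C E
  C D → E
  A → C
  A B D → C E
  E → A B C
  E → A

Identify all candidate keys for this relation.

Attribute D never appears on the right-hand side of any dependency, so D must belong to every candidate key.
{D}⁺ = {D}, which is not all of the schema, so we must add further attributes.
{A, D}⁺: A→CE adds C, E; E→ABC adds B → {A, B, C, D, E}. Minimal: {D}⁺ = {D}; {A}⁺ = {A, B, C, E} — none reach the full schema.
{C, D}⁺: CD→E adds E; E→ABC adds A, B → {A, B, C, D, E}. Minimal: {D}⁺ = {D}; {C}⁺ = {C} — none reach the full schema.
{D, E}⁺: E→ABC adds A, B, C → {A, B, C, D, E}. Minimal: {E}⁺ = {A, B, C, E}; {D}⁺ = {D} — none reach the full schema.
Any other superkey contains one of these as a subset, so there are no further candidate keys.

AD; CD; DE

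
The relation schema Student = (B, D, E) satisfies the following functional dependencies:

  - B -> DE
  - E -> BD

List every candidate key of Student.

{B}; {E}

{B}⁺: B→DE adds D, E → {B, D, E}.
{E}⁺: E→BD adds B, D → {B, D, E}.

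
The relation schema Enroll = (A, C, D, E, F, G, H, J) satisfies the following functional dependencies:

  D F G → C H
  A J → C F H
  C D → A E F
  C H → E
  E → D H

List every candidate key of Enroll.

Attributes G, J never appear on any right-hand side, so every candidate key must contain {G, J}.
{G, J}⁺ = {G, J}, which is not all of the schema, so we must add further attributes.
{A, G, J}⁺: AJ→CFH adds C, F, H; CH→E adds E; E→DH adds D → {A, C, D, E, F, G, H, J}.
{C, D, G, J}⁺: CD→AEF adds A, E, F; E→DH adds H → {A, C, D, E, F, G, H, J}.
{C, E, G, J}⁺: E→DH adds D, H; CD→AEF adds A, F → {A, C, D, E, F, G, H, J}.
{C, G, H, J}⁺: CH→E adds E; E→DH adds D; CD→AEF adds A, F → {A, C, D, E, F, G, H, J}.
{D, F, G, J}⁺: DFG→CH adds C, H; CD→AEF adds A, E → {A, C, D, E, F, G, H, J}.
{E, F, G, J}⁺: E→DH adds D, H; DFG→CH adds C; CD→AEF adds A → {A, C, D, E, F, G, H, J}.

(A, G, J), (C, D, G, J), (C, E, G, J), (C, G, H, J), (D, F, G, J), (E, F, G, J)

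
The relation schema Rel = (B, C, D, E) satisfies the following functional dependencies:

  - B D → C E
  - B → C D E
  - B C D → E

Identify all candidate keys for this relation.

{B}

Attribute B never appears on the right-hand side of any dependency, so B must belong to every candidate key.
{B}⁺ = {B, C, D, E}, which is all of the schema, so {B} is the only candidate key.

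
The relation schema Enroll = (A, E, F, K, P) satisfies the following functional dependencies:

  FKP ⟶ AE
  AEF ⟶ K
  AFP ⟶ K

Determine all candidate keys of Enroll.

(A, F, P), (F, K, P)

Attributes F, P never appear on any right-hand side, so every candidate key must contain {F, P}.
{F, P}⁺ = {F, P}, which is not all of the schema, so we must add further attributes.
{A, F, P}⁺: AFP→K adds K; FKP→AE adds E → {A, E, F, K, P}. Minimal: {F, P}⁺ = {F, P}; {A, P}⁺ = {A, P}; {A, F}⁺ = {A, F} — none reach the full schema.
{F, K, P}⁺: FKP→AE adds A, E → {A, E, F, K, P}. Minimal: {K, P}⁺ = {K, P}; {F, P}⁺ = {F, P}; {F, K}⁺ = {F, K} — none reach the full schema.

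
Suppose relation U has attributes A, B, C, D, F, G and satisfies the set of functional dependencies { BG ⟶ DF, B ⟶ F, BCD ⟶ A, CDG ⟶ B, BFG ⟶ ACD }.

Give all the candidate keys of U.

Attribute G never appears on the right-hand side of any dependency, so G must belong to every candidate key.
{G}⁺ = {G}, which is not all of the schema, so we must add further attributes.
{B, G}⁺: BG→DF adds D, F; BFG→ACD adds A, C → {A, B, C, D, F, G}. Minimal: {G}⁺ = {G}; {B}⁺ = {B, F} — none reach the full schema.
{C, D, G}⁺: CDG→B adds B; BG→DF adds F; BCD→A adds A → {A, B, C, D, F, G}. Minimal: {D, G}⁺ = {D, G}; {C, G}⁺ = {C, G}; {C, D}⁺ = {C, D} — none reach the full schema.
Any other superkey contains one of these as a subset, so there are no further candidate keys.

{B, G}, {C, D, G}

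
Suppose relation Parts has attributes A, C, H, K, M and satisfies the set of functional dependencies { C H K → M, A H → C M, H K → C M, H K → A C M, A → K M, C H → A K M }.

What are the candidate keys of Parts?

Attribute H never appears on the right-hand side of any dependency, so H must belong to every candidate key.
{H}⁺ = {H}, which is not all of the schema, so we must add further attributes.
{A, H}⁺: AH→CM adds C, M; A→KM adds K → {A, C, H, K, M}.
{C, H}⁺: CH→AKM adds A, K, M → {A, C, H, K, M}.
{H, K}⁺: HK→CM adds C, M; HK→ACM adds A → {A, C, H, K, M}.

{A, H}, {C, H}, {H, K}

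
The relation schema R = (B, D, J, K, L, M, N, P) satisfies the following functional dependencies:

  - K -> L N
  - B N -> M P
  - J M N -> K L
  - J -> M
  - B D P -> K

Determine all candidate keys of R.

Attributes B, D, J never appear on any right-hand side, so every candidate key must contain {B, D, J}.
{B, D, J}⁺ = {B, D, J, M}, which is not all of the schema, so we must add further attributes.
{B, D, J, K}⁺: K→LN adds L, N; BN→MP adds M, P → {B, D, J, K, L, M, N, P}. Minimal: {D, J, K}⁺ = {D, J, K, L, M, N}; {B, J, K}⁺ = {B, J, K, L, M, N, P}; {B, D, K}⁺ = {B, D, K, L, M, N, P}; … — none reach the full schema.
{B, D, J, N}⁺: BN→MP adds M, P; JMN→KL adds K, L → {B, D, J, K, L, M, N, P}. Minimal: {D, J, N}⁺ = {D, J, K, L, M, N}; {B, J, N}⁺ = {B, J, K, L, M, N, P}; {B, D, N}⁺ = {B, D, K, L, M, N, P}; … — none reach the full schema.
{B, D, J, P}⁺: J→M adds M; BDP→K adds K; K→LN adds L, N → {B, D, J, K, L, M, N, P}. Minimal: {D, J, P}⁺ = {D, J, M, P}; {B, J, P}⁺ = {B, J, M, P}; {B, D, P}⁺ = {B, D, K, L, M, N, P}; … — none reach the full schema.

{B, D, J, K}, {B, D, J, N}, {B, D, J, P}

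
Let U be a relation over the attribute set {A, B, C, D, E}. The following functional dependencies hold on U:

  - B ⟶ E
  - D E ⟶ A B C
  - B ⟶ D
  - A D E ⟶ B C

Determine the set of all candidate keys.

(B), (D, E)

{B}⁺: B→E adds E; B→D adds D; DE→ABC adds A, C → {A, B, C, D, E}.
{D, E}⁺: DE→ABC adds A, B, C → {A, B, C, D, E}.
Any other superkey contains one of these as a subset, so there are no further candidate keys.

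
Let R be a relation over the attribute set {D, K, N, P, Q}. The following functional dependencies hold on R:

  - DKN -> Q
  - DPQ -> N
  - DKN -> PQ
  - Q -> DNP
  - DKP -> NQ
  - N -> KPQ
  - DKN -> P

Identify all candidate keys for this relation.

{N}⁺: N→KPQ adds K, P, Q; Q→DNP adds D → {D, K, N, P, Q}.
{Q}⁺: Q→DNP adds D, N, P; N→KPQ adds K → {D, K, N, P, Q}.
{D, K, P}⁺: DKP→NQ adds N, Q → {D, K, N, P, Q}.
Any other superkey contains one of these as a subset, so there are no further candidate keys.

N, Q, DKP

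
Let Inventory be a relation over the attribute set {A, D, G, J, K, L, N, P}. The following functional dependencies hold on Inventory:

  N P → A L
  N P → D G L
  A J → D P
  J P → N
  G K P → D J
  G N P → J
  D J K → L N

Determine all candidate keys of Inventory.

Attribute K never appears on the right-hand side of any dependency, so K must belong to every candidate key.
{K}⁺ = {K}, which is not all of the schema, so we must add further attributes.
{A, J, K}⁺: AJ→DP adds D, P; JP→N adds N; DJK→LN adds L; NP→DGL adds G → {A, D, G, J, K, L, N, P}.
{G, K, P}⁺: GKP→DJ adds D, J; DJK→LN adds L, N; NP→AL adds A → {A, D, G, J, K, L, N, P}.
{J, K, P}⁺: JP→N adds N; NP→AL adds A, L; NP→DGL adds D, G → {A, D, G, J, K, L, N, P}.
{K, N, P}⁺: NP→AL adds A, L; NP→DGL adds D, G; GKP→DJ adds J → {A, D, G, J, K, L, N, P}.

AJK, GKP, JKP, KNP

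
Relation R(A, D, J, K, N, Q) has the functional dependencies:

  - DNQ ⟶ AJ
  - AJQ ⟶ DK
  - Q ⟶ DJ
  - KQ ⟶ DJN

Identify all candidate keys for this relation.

Attribute Q never appears on the right-hand side of any dependency, so Q must belong to every candidate key.
{Q}⁺ = {D, J, Q}, which is not all of the schema, so we must add further attributes.
{A, Q}⁺: Q→DJ adds D, J; AJQ→DK adds K; KQ→DJN adds N → {A, D, J, K, N, Q}. Minimal: {Q}⁺ = {D, J, Q}; {A}⁺ = {A} — none reach the full schema.
{K, Q}⁺: Q→DJ adds D, J; KQ→DJN adds N; DNQ→AJ adds A → {A, D, J, K, N, Q}. Minimal: {Q}⁺ = {D, J, Q}; {K}⁺ = {K} — none reach the full schema.
{N, Q}⁺: Q→DJ adds D, J; DNQ→AJ adds A; AJQ→DK adds K → {A, D, J, K, N, Q}. Minimal: {Q}⁺ = {D, J, Q}; {N}⁺ = {N} — none reach the full schema.
Any other superkey contains one of these as a subset, so there are no further candidate keys.

{A, Q}, {K, Q}, {N, Q}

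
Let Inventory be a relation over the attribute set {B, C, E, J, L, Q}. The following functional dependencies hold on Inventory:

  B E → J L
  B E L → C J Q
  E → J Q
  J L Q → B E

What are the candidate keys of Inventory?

{B, E}, {E, L}, {J, L, Q}

{B, E}⁺: BE→JL adds J, L; BEL→CJQ adds C, Q → {B, C, E, J, L, Q}. Minimal: {E}⁺ = {E, J, Q}; {B}⁺ = {B} — none reach the full schema.
{E, L}⁺: E→JQ adds J, Q; JLQ→BE adds B; BEL→CJQ adds C → {B, C, E, J, L, Q}. Minimal: {L}⁺ = {L}; {E}⁺ = {E, J, Q} — none reach the full schema.
{J, L, Q}⁺: JLQ→BE adds B, E; BEL→CJQ adds C → {B, C, E, J, L, Q}. Minimal: {L, Q}⁺ = {L, Q}; {J, Q}⁺ = {J, Q}; {J, L}⁺ = {J, L} — none reach the full schema.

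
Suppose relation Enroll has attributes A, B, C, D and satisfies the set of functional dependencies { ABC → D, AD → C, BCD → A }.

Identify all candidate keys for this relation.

ABC; ABD; BCD

Attribute B never appears on the right-hand side of any dependency, so B must belong to every candidate key.
{B}⁺ = {B}, which is not all of the schema, so we must add further attributes.
{A, B, C}⁺: ABC→D adds D → {A, B, C, D}.
{A, B, D}⁺: AD→C adds C → {A, B, C, D}.
{B, C, D}⁺: BCD→A adds A → {A, B, C, D}.
Any other superkey contains one of these as a subset, so there are no further candidate keys.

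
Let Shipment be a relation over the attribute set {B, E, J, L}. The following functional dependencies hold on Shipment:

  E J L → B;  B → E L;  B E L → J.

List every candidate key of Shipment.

B, EJL

{B}⁺: B→EL adds E, L; BEL→J adds J → {B, E, J, L}.
{E, J, L}⁺: EJL→B adds B → {B, E, J, L}. Minimal: {J, L}⁺ = {J, L}; {E, L}⁺ = {E, L}; {E, J}⁺ = {E, J} — none reach the full schema.
Any other superkey contains one of these as a subset, so there are no further candidate keys.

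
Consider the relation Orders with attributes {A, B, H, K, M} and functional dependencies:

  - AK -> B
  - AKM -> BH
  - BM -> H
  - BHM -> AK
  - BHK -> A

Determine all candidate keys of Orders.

Attribute M never appears on the right-hand side of any dependency, so M must belong to every candidate key.
{M}⁺ = {M}, which is not all of the schema, so we must add further attributes.
{B, M}⁺: BM→H adds H; BHM→AK adds A, K → {A, B, H, K, M}.
{A, K, M}⁺: AK→B adds B; AKM→BH adds H → {A, B, H, K, M}.
Any other superkey contains one of these as a subset, so there are no further candidate keys.

{B, M}, {A, K, M}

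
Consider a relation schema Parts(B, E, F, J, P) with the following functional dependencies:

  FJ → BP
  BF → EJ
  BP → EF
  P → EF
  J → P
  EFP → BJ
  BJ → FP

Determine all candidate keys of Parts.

{J}, {P}, {B, F}

{J}⁺: J→P adds P; P→EF adds E, F; EFP→BJ adds B → {B, E, F, J, P}.
{P}⁺: P→EF adds E, F; EFP→BJ adds B, J → {B, E, F, J, P}.
{B, F}⁺: BF→EJ adds E, J; J→P adds P → {B, E, F, J, P}. Minimal: {F}⁺ = {F}; {B}⁺ = {B} — none reach the full schema.
Any other superkey contains one of these as a subset, so there are no further candidate keys.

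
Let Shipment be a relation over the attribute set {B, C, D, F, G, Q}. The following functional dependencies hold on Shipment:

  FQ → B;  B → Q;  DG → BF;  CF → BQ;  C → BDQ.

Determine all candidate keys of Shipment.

{C, G}⁺: C→BDQ adds B, D, Q; DG→BF adds F → {B, C, D, F, G, Q}.
No other minimal superkey exists.

CG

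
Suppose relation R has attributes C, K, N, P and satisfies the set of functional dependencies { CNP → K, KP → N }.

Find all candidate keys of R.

Attributes C, P never appear on any right-hand side, so every candidate key must contain {C, P}.
{C, P}⁺ = {C, P}, which is not all of the schema, so we must add further attributes.
{C, K, P}⁺: KP→N adds N → {C, K, N, P}. Minimal: {K, P}⁺ = {K, N, P}; {C, P}⁺ = {C, P}; {C, K}⁺ = {C, K} — none reach the full schema.
{C, N, P}⁺: CNP→K adds K → {C, K, N, P}. Minimal: {N, P}⁺ = {N, P}; {C, P}⁺ = {C, P}; {C, N}⁺ = {C, N} — none reach the full schema.

{C, K, P}, {C, N, P}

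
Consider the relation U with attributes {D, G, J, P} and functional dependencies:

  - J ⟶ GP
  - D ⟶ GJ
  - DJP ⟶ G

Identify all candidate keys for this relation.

Attribute D never appears on the right-hand side of any dependency, so D must belong to every candidate key.
{D}⁺ = {D, G, J, P}, which is all of the schema, so {D} is the only candidate key.

D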